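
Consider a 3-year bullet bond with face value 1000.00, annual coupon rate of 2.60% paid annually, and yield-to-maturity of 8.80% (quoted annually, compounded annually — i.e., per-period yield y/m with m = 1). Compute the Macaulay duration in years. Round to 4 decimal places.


Answer: Macaulay duration = 2.9172 years

Derivation:
Coupon per period c = face * coupon_rate / m = 26.000000
Periods per year m = 1; per-period yield y/m = 0.088000
Number of cashflows N = 3
Cashflows (t years, CF_t, discount factor 1/(1+y/m)^(m*t), PV):
  t = 1.0000: CF_t = 26.000000, DF = 0.919118, PV = 23.897059
  t = 2.0000: CF_t = 26.000000, DF = 0.844777, PV = 21.964208
  t = 3.0000: CF_t = 1026.000000, DF = 0.776450, PV = 796.637369
Price P = sum_t PV_t = 842.498636
Macaulay numerator sum_t t * PV_t:
  t * PV_t at t = 1.0000: 23.897059
  t * PV_t at t = 2.0000: 43.928417
  t * PV_t at t = 3.0000: 2389.912107
Macaulay duration D = (sum_t t * PV_t) / P = 2457.737583 / 842.498636 = 2.917201


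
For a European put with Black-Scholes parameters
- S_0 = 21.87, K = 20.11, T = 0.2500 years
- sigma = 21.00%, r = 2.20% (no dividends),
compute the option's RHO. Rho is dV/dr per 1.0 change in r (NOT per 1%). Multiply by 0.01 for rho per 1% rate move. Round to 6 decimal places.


d1 = 0.9039155324; d2 = 0.7989155324
phi(d1) = 0.2651471887; exp(-qT) = 1.0000000000; exp(-rT) = 0.9945150973
N(-d2) = 0.2121696959
Rho = -K*T*exp(-rT)*N(-d2) = -20.1100 * 0.2500 * 0.9945150973 * 0.2121696959 = -1.060832

Answer: Rho = -1.060832


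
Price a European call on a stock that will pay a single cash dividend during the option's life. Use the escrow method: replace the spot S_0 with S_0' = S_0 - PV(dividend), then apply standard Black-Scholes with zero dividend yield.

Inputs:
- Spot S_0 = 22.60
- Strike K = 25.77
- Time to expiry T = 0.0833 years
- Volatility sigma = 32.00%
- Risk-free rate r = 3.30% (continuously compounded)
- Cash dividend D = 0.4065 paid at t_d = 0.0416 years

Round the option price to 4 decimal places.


Answer: Price = 0.0527

Derivation:
PV(D) = D * exp(-r * t_d) = 0.4065 * 0.99862814 = 0.40594234
S_0' = S_0 - PV(D) = 22.6000 - 0.40594234 = 22.19405766
d1 = (ln(S_0'/K) + (r + sigma^2/2)*T) / (sigma*sqrt(T)) = -1.54153678
d2 = d1 - sigma*sqrt(T) = -1.63389434
exp(-rT) = 0.99725487
N(d1) = 0.06159310; N(d2) = 0.05114052
C = S_0' * N(d1) - K * exp(-rT) * N(d2) = 22.19405766 * 0.06159310 - 25.7700 * 0.99725487 * 0.05114052 = 0.0527


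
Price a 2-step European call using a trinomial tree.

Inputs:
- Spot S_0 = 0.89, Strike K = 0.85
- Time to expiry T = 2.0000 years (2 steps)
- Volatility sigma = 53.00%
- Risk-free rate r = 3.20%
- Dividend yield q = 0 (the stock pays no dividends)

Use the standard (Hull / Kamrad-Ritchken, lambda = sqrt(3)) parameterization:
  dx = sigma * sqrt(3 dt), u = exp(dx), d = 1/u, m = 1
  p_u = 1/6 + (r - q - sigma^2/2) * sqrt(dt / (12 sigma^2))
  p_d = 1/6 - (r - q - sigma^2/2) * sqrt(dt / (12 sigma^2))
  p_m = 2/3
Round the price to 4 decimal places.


Answer: Price = V(0,0) = 0.2554

Derivation:
dt = T/N = 1.000000; dx = sigma*sqrt(3*dt) = 0.917987
u = exp(dx) = 2.504244; d = 1/u = 0.399322
p_u = 0.107597, p_m = 0.666667, p_d = 0.225736
Discount per step: exp(-r*dt) = 0.968507
Stock lattice S(k, j) with j the centered position index:
  k=0: S(0,+0) = 0.8900
  k=1: S(1,-1) = 0.3554; S(1,+0) = 0.8900; S(1,+1) = 2.2288
  k=2: S(2,-2) = 0.1419; S(2,-1) = 0.3554; S(2,+0) = 0.8900; S(2,+1) = 2.2288; S(2,+2) = 5.5814
Terminal payoffs V(N, j) = max(S_T - K, 0):
  V(2,-2) = 0.000000; V(2,-1) = 0.000000; V(2,+0) = 0.040000; V(2,+1) = 1.378777; V(2,+2) = 4.731402
Backward induction: V(k, j) = exp(-r*dt) * [p_u * V(k+1, j+1) + p_m * V(k+1, j) + p_d * V(k+1, j-1)]
  V(1,-1) = exp(-r*dt) * [p_u*0.040000 + p_m*0.000000 + p_d*0.000000] = 0.004168
  V(1,+0) = exp(-r*dt) * [p_u*1.378777 + p_m*0.040000 + p_d*0.000000] = 0.169507
  V(1,+1) = exp(-r*dt) * [p_u*4.731402 + p_m*1.378777 + p_d*0.040000] = 1.392034
  V(0,+0) = exp(-r*dt) * [p_u*1.392034 + p_m*0.169507 + p_d*0.004168] = 0.255419


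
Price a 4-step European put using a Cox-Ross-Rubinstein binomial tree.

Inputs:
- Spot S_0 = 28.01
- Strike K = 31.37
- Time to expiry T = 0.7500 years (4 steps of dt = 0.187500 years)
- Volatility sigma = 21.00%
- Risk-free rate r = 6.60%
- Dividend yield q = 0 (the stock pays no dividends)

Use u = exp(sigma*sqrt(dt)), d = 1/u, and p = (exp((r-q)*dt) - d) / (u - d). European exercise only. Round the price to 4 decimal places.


dt = T/N = 0.187500
u = exp(sigma*sqrt(dt)) = 1.095195; d = 1/u = 0.913079
p = (exp((r-q)*dt) - d) / (u - d) = 0.545656
Discount per step: exp(-r*dt) = 0.987701
Stock lattice S(k, i) with i counting down-moves:
  k=0: S(0,0) = 28.0100
  k=1: S(1,0) = 30.6764; S(1,1) = 25.5753
  k=2: S(2,0) = 33.5967; S(2,1) = 28.0100; S(2,2) = 23.3523
  k=3: S(3,0) = 36.7949; S(3,1) = 30.6764; S(3,2) = 25.5753; S(3,3) = 21.3225
  k=4: S(4,0) = 40.2976; S(4,1) = 33.5967; S(4,2) = 28.0100; S(4,3) = 23.3523; S(4,4) = 19.4691
Terminal payoffs V(N, i) = max(K - S_T, 0):
  V(4,0) = 0.000000; V(4,1) = 0.000000; V(4,2) = 3.360000; V(4,3) = 8.017682; V(4,4) = 11.900855
Backward induction: V(k, i) = exp(-r*dt) * [p * V(k+1, i) + (1-p) * V(k+1, i+1)].
  V(3,0) = exp(-r*dt) * [p*0.000000 + (1-p)*0.000000] = 0.000000
  V(3,1) = exp(-r*dt) * [p*0.000000 + (1-p)*3.360000] = 1.507821
  V(3,2) = exp(-r*dt) * [p*3.360000 + (1-p)*8.017682] = 5.408840
  V(3,3) = exp(-r*dt) * [p*8.017682 + (1-p)*11.900855] = 9.661673
  V(2,0) = exp(-r*dt) * [p*0.000000 + (1-p)*1.507821] = 0.676644
  V(2,1) = exp(-r*dt) * [p*1.507821 + (1-p)*5.408840] = 3.239884
  V(2,2) = exp(-r*dt) * [p*5.408840 + (1-p)*9.661673] = 7.250804
  V(1,0) = exp(-r*dt) * [p*0.676644 + (1-p)*3.239884] = 1.818592
  V(1,1) = exp(-r*dt) * [p*3.239884 + (1-p)*7.250804] = 4.999963
  V(0,0) = exp(-r*dt) * [p*1.818592 + (1-p)*4.999963] = 3.223886

Answer: Price = V(0,0) = 3.2239


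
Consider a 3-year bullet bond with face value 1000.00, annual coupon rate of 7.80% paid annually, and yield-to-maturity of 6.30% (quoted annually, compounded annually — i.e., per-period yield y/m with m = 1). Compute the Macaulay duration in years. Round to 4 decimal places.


Answer: Macaulay duration = 2.7925 years

Derivation:
Coupon per period c = face * coupon_rate / m = 78.000000
Periods per year m = 1; per-period yield y/m = 0.063000
Number of cashflows N = 3
Cashflows (t years, CF_t, discount factor 1/(1+y/m)^(m*t), PV):
  t = 1.0000: CF_t = 78.000000, DF = 0.940734, PV = 73.377234
  t = 2.0000: CF_t = 78.000000, DF = 0.884980, PV = 69.028442
  t = 3.0000: CF_t = 1078.000000, DF = 0.832531, PV = 897.467989
Price P = sum_t PV_t = 1039.873666
Macaulay numerator sum_t t * PV_t:
  t * PV_t at t = 1.0000: 73.377234
  t * PV_t at t = 2.0000: 138.056885
  t * PV_t at t = 3.0000: 2692.403968
Macaulay duration D = (sum_t t * PV_t) / P = 2903.838087 / 1039.873666 = 2.792491


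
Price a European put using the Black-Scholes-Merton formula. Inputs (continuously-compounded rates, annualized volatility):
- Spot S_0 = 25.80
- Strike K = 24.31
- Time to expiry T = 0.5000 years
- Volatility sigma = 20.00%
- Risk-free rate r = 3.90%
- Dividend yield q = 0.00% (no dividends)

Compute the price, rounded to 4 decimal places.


Answer: Price = 0.6317

Derivation:
d1 = (ln(S/K) + (r - q + 0.5*sigma^2) * T) / (sigma * sqrt(T)) = 0.62923102
d2 = d1 - sigma * sqrt(T) = 0.48780966
exp(-rT) = 0.98068890; exp(-qT) = 1.00000000
P = K * exp(-rT) * N(-d2) - S_0 * exp(-qT) * N(-d1)
N(-d1) = 0.26459891; N(-d2) = 0.31284233
P = 24.3100 * 0.98068890 * 0.31284233 - 25.8000 * 1.00000000 * 0.26459891 = 0.6317


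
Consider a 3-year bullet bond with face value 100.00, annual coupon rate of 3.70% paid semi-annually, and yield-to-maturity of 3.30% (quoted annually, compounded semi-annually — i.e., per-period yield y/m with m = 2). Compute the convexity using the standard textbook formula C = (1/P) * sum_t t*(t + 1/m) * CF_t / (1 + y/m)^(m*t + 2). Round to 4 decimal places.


Answer: Convexity = 9.5670

Derivation:
Coupon per period c = face * coupon_rate / m = 1.850000
Periods per year m = 2; per-period yield y/m = 0.016500
Number of cashflows N = 6
Cashflows (t years, CF_t, discount factor 1/(1+y/m)^(m*t), PV):
  t = 0.5000: CF_t = 1.850000, DF = 0.983768, PV = 1.819970
  t = 1.0000: CF_t = 1.850000, DF = 0.967799, PV = 1.790428
  t = 1.5000: CF_t = 1.850000, DF = 0.952090, PV = 1.761366
  t = 2.0000: CF_t = 1.850000, DF = 0.936635, PV = 1.732775
  t = 2.5000: CF_t = 1.850000, DF = 0.921432, PV = 1.704648
  t = 3.0000: CF_t = 101.850000, DF = 0.906475, PV = 92.324451
Price P = sum_t PV_t = 101.133640
Convexity numerator sum_t t*(t + 1/m) * CF_t / (1+y/m)^(m*t + 2):
  t = 0.5000: term = 0.880683
  t = 1.0000: term = 2.599163
  t = 1.5000: term = 5.113945
  t = 2.0000: term = 8.384891
  t = 2.5000: term = 12.373179
  t = 3.0000: term = 938.191013
Convexity = (1/P) * sum = 967.542875 / 101.133640 = 9.566974


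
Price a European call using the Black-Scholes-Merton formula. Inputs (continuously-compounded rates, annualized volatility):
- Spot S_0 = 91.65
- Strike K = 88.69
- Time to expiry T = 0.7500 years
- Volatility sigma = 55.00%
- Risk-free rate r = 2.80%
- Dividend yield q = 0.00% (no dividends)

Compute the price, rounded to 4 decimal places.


d1 = (ln(S/K) + (r - q + 0.5*sigma^2) * T) / (sigma * sqrt(T)) = 0.35117032
d2 = d1 - sigma * sqrt(T) = -0.12514365
exp(-rT) = 0.97921896; exp(-qT) = 1.00000000
C = S_0 * exp(-qT) * N(d1) - K * exp(-rT) * N(d2)
N(d1) = 0.63726971; N(d2) = 0.45020491
C = 91.6500 * 1.00000000 * 0.63726971 - 88.6900 * 0.97921896 * 0.45020491 = 19.3069

Answer: Price = 19.3069


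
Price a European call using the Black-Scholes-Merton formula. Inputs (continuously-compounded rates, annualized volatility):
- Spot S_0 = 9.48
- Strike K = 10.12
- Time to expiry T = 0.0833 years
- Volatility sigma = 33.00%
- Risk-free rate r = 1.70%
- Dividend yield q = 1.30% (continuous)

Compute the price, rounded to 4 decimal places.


Answer: Price = 0.1370

Derivation:
d1 = (ln(S/K) + (r - q + 0.5*sigma^2) * T) / (sigma * sqrt(T)) = -0.63479723
d2 = d1 - sigma * sqrt(T) = -0.73004097
exp(-rT) = 0.99858490; exp(-qT) = 0.99891769
C = S_0 * exp(-qT) * N(d1) - K * exp(-rT) * N(d2)
N(d1) = 0.26278033; N(d2) = 0.23268257
C = 9.4800 * 0.99891769 * 0.26278033 - 10.1200 * 0.99858490 * 0.23268257 = 0.1370


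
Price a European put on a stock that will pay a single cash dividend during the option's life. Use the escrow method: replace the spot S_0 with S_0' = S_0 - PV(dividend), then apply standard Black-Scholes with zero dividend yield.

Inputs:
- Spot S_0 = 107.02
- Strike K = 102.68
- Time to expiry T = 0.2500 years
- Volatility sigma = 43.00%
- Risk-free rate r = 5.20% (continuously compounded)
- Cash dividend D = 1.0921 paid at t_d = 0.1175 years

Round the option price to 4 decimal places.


PV(D) = D * exp(-r * t_d) = 1.0921 * 0.99390863 = 1.08544761
S_0' = S_0 - PV(D) = 107.0200 - 1.08544761 = 105.93455239
d1 = (ln(S_0'/K) + (r + sigma^2/2)*T) / (sigma*sqrt(T)) = 0.31310054
d2 = d1 - sigma*sqrt(T) = 0.09810054
exp(-rT) = 0.98708414
N(-d1) = 0.37710214; N(-d2) = 0.46092623
P = K * exp(-rT) * N(-d2) - S_0' * N(-d1) = 102.6800 * 0.98708414 * 0.46092623 - 105.93455239 * 0.37710214 = 6.7685

Answer: Price = 6.7685


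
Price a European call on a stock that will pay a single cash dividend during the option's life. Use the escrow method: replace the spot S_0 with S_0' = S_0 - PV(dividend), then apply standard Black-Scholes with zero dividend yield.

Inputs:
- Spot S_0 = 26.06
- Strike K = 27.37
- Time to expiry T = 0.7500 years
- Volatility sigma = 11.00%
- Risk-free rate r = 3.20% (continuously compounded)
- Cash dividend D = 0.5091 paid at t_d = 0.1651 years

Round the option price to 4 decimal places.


PV(D) = D * exp(-r * t_d) = 0.5091 * 0.99473073 = 0.50641742
S_0' = S_0 - PV(D) = 26.0600 - 0.50641742 = 25.55358258
d1 = (ln(S_0'/K) + (r + sigma^2/2)*T) / (sigma*sqrt(T)) = -0.42128197
d2 = d1 - sigma*sqrt(T) = -0.51654476
exp(-rT) = 0.97628571
N(d1) = 0.33677460; N(d2) = 0.30273699
C = S_0' * N(d1) - K * exp(-rT) * N(d2) = 25.55358258 * 0.33677460 - 27.3700 * 0.97628571 * 0.30273699 = 0.5164

Answer: Price = 0.5164


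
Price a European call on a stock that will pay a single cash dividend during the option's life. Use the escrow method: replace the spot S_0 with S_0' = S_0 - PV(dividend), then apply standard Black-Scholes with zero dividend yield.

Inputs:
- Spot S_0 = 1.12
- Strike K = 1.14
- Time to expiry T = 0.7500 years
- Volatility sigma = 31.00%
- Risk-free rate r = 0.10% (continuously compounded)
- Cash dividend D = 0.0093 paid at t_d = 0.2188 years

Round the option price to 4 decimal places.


PV(D) = D * exp(-r * t_d) = 0.0093 * 0.99978122 = 0.00929797
S_0' = S_0 - PV(D) = 1.1200 - 0.00929797 = 1.11070203
d1 = (ln(S_0'/K) + (r + sigma^2/2)*T) / (sigma*sqrt(T)) = 0.04004768
d2 = d1 - sigma*sqrt(T) = -0.22842019
exp(-rT) = 0.99925028
N(d1) = 0.51597244; N(d2) = 0.40965980
C = S_0' * N(d1) - K * exp(-rT) * N(d2) = 1.11070203 * 0.51597244 - 1.1400 * 0.99925028 * 0.40965980 = 0.1064

Answer: Price = 0.1064


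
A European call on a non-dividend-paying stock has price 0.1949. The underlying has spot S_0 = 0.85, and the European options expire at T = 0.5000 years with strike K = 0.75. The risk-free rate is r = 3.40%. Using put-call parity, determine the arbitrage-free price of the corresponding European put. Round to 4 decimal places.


Put-call parity: C - P = S_0 * exp(-qT) - K * exp(-rT).
S_0 * exp(-qT) = 0.8500 * 1.00000000 = 0.85000000
K * exp(-rT) = 0.7500 * 0.98314368 = 0.73735776
P = C - S*exp(-qT) + K*exp(-rT)
P = 0.1949 - 0.85000000 + 0.73735776 = 0.0823

Answer: Put price = 0.0823


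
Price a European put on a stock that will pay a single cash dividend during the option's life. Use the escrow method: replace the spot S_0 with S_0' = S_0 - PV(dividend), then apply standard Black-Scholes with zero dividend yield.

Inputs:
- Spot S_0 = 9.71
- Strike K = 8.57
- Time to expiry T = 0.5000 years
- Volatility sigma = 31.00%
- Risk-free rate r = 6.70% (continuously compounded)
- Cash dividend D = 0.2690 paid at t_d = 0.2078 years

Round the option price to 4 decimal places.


PV(D) = D * exp(-r * t_d) = 0.2690 * 0.98617387 = 0.26528077
S_0' = S_0 - PV(D) = 9.7100 - 0.26528077 = 9.44471923
d1 = (ln(S_0'/K) + (r + sigma^2/2)*T) / (sigma*sqrt(T)) = 0.70579768
d2 = d1 - sigma*sqrt(T) = 0.48659458
exp(-rT) = 0.96705491
N(-d1) = 0.24015698; N(-d2) = 0.31327283
P = K * exp(-rT) * N(-d2) - S_0' * N(-d1) = 8.5700 * 0.96705491 * 0.31327283 - 9.44471923 * 0.24015698 = 0.3281

Answer: Price = 0.3281


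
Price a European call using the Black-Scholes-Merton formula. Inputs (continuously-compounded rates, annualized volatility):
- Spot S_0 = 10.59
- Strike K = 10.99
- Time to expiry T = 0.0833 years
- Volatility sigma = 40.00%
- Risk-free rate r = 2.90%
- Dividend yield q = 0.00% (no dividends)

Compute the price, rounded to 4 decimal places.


d1 = (ln(S/K) + (r - q + 0.5*sigma^2) * T) / (sigma * sqrt(T)) = -0.24250019
d2 = d1 - sigma * sqrt(T) = -0.35794714
exp(-rT) = 0.99758722; exp(-qT) = 1.00000000
C = S_0 * exp(-qT) * N(d1) - K * exp(-rT) * N(d2)
N(d1) = 0.40419631; N(d2) = 0.36019143
C = 10.5900 * 1.00000000 * 0.40419631 - 10.9900 * 0.99758722 * 0.36019143 = 0.3315

Answer: Price = 0.3315


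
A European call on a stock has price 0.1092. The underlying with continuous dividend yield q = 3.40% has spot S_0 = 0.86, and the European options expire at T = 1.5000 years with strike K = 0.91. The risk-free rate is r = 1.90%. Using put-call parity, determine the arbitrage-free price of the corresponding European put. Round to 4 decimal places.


Put-call parity: C - P = S_0 * exp(-qT) - K * exp(-rT).
S_0 * exp(-qT) = 0.8600 * 0.95027867 = 0.81723966
K * exp(-rT) = 0.9100 * 0.97190229 = 0.88443109
P = C - S*exp(-qT) + K*exp(-rT)
P = 0.1092 - 0.81723966 + 0.88443109 = 0.1764

Answer: Put price = 0.1764


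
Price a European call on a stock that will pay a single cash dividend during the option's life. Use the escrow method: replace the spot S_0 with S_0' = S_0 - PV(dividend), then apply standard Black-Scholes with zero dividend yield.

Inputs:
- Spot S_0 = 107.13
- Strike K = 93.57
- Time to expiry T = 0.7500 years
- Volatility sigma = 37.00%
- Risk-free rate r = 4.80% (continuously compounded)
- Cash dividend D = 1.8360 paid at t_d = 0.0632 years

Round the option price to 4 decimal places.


Answer: Price = 21.3621

Derivation:
PV(D) = D * exp(-r * t_d) = 1.8360 * 0.99697100 = 1.83043875
S_0' = S_0 - PV(D) = 107.1300 - 1.83043875 = 105.29956125
d1 = (ln(S_0'/K) + (r + sigma^2/2)*T) / (sigma*sqrt(T)) = 0.64113010
d2 = d1 - sigma*sqrt(T) = 0.32070070
exp(-rT) = 0.96464029
N(d1) = 0.73928092; N(d2) = 0.62578139
C = S_0' * N(d1) - K * exp(-rT) * N(d2) = 105.29956125 * 0.73928092 - 93.5700 * 0.96464029 * 0.62578139 = 21.3621


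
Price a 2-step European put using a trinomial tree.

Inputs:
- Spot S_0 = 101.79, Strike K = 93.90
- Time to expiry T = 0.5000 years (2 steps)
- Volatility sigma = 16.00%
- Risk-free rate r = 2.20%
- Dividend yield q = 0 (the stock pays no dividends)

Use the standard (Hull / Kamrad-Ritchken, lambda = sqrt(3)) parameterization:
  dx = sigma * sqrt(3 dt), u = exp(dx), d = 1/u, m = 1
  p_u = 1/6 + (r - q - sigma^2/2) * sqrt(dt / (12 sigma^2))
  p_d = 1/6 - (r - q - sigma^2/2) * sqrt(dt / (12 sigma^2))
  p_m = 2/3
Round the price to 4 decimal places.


dt = T/N = 0.250000; dx = sigma*sqrt(3*dt) = 0.138564
u = exp(dx) = 1.148623; d = 1/u = 0.870607
p_u = 0.174966, p_m = 0.666667, p_d = 0.158367
Discount per step: exp(-r*dt) = 0.994515
Stock lattice S(k, j) with j the centered position index:
  k=0: S(0,+0) = 101.7900
  k=1: S(1,-1) = 88.6191; S(1,+0) = 101.7900; S(1,+1) = 116.9184
  k=2: S(2,-2) = 77.1525; S(2,-1) = 88.6191; S(2,+0) = 101.7900; S(2,+1) = 116.9184; S(2,+2) = 134.2952
Terminal payoffs V(N, j) = max(K - S_T, 0):
  V(2,-2) = 16.747519; V(2,-1) = 5.280865; V(2,+0) = 0.000000; V(2,+1) = 0.000000; V(2,+2) = 0.000000
Backward induction: V(k, j) = exp(-r*dt) * [p_u * V(k+1, j+1) + p_m * V(k+1, j) + p_d * V(k+1, j-1)]
  V(1,-1) = exp(-r*dt) * [p_u*0.000000 + p_m*5.280865 + p_d*16.747519] = 6.138978
  V(1,+0) = exp(-r*dt) * [p_u*0.000000 + p_m*0.000000 + p_d*5.280865] = 0.831729
  V(1,+1) = exp(-r*dt) * [p_u*0.000000 + p_m*0.000000 + p_d*0.000000] = 0.000000
  V(0,+0) = exp(-r*dt) * [p_u*0.000000 + p_m*0.831729 + p_d*6.138978] = 1.518325

Answer: Price = V(0,0) = 1.5183


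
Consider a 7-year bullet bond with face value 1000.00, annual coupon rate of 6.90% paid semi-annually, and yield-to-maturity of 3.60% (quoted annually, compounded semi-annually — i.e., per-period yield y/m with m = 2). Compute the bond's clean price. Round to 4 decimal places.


Answer: Price = 1202.5938

Derivation:
Coupon per period c = face * coupon_rate / m = 34.500000
Periods per year m = 2; per-period yield y/m = 0.018000
Number of cashflows N = 14
Cashflows (t years, CF_t, discount factor 1/(1+y/m)^(m*t), PV):
  t = 0.5000: CF_t = 34.500000, DF = 0.982318, PV = 33.889980
  t = 1.0000: CF_t = 34.500000, DF = 0.964949, PV = 33.290747
  t = 1.5000: CF_t = 34.500000, DF = 0.947887, PV = 32.702109
  t = 2.0000: CF_t = 34.500000, DF = 0.931127, PV = 32.123879
  t = 2.5000: CF_t = 34.500000, DF = 0.914663, PV = 31.555873
  t = 3.0000: CF_t = 34.500000, DF = 0.898490, PV = 30.997911
  t = 3.5000: CF_t = 34.500000, DF = 0.882603, PV = 30.449814
  t = 4.0000: CF_t = 34.500000, DF = 0.866997, PV = 29.911409
  t = 4.5000: CF_t = 34.500000, DF = 0.851667, PV = 29.382524
  t = 5.0000: CF_t = 34.500000, DF = 0.836608, PV = 28.862990
  t = 5.5000: CF_t = 34.500000, DF = 0.821816, PV = 28.352642
  t = 6.0000: CF_t = 34.500000, DF = 0.807285, PV = 27.851318
  t = 6.5000: CF_t = 34.500000, DF = 0.793010, PV = 27.358859
  t = 7.0000: CF_t = 1034.500000, DF = 0.778989, PV = 805.863718
Price P = sum_t PV_t = 1202.593774


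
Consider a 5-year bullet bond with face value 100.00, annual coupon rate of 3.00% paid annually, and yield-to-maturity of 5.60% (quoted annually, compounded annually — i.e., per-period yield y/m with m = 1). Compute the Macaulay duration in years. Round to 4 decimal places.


Answer: Macaulay duration = 4.6970 years

Derivation:
Coupon per period c = face * coupon_rate / m = 3.000000
Periods per year m = 1; per-period yield y/m = 0.056000
Number of cashflows N = 5
Cashflows (t years, CF_t, discount factor 1/(1+y/m)^(m*t), PV):
  t = 1.0000: CF_t = 3.000000, DF = 0.946970, PV = 2.840909
  t = 2.0000: CF_t = 3.000000, DF = 0.896752, PV = 2.690255
  t = 3.0000: CF_t = 3.000000, DF = 0.849197, PV = 2.547590
  t = 4.0000: CF_t = 3.000000, DF = 0.804163, PV = 2.412490
  t = 5.0000: CF_t = 103.000000, DF = 0.761518, PV = 78.436397
Price P = sum_t PV_t = 88.927641
Macaulay numerator sum_t t * PV_t:
  t * PV_t at t = 1.0000: 2.840909
  t * PV_t at t = 2.0000: 5.380510
  t * PV_t at t = 3.0000: 7.642769
  t * PV_t at t = 4.0000: 9.649961
  t * PV_t at t = 5.0000: 392.181983
Macaulay duration D = (sum_t t * PV_t) / P = 417.696132 / 88.927641 = 4.697034


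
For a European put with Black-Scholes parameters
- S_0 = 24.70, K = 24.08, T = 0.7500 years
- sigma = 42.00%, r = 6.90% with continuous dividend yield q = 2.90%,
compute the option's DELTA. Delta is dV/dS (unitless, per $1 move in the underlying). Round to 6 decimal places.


Answer: Delta = -0.361160

Derivation:
d1 = 0.3342352827; d2 = -0.0294953868
phi(d1) = 0.3772696311; exp(-qT) = 0.9784848257; exp(-rT) = 0.9495662287
N(-d1) = 0.3691010108
Delta = -exp(-qT) * N(-d1) = -0.9784848257 * 0.3691010108 = -0.361160


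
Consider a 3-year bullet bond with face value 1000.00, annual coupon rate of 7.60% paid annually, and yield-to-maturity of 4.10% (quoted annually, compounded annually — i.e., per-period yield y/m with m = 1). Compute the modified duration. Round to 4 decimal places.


Answer: Modified duration = 2.6926

Derivation:
Coupon per period c = face * coupon_rate / m = 76.000000
Periods per year m = 1; per-period yield y/m = 0.041000
Number of cashflows N = 3
Cashflows (t years, CF_t, discount factor 1/(1+y/m)^(m*t), PV):
  t = 1.0000: CF_t = 76.000000, DF = 0.960615, PV = 73.006724
  t = 2.0000: CF_t = 76.000000, DF = 0.922781, PV = 70.131339
  t = 3.0000: CF_t = 1076.000000, DF = 0.886437, PV = 953.806072
Price P = sum_t PV_t = 1096.944136
First compute Macaulay numerator sum_t t * PV_t:
  t * PV_t at t = 1.0000: 73.006724
  t * PV_t at t = 2.0000: 140.262679
  t * PV_t at t = 3.0000: 2861.418216
Macaulay duration D = 3074.687619 / 1096.944136 = 2.802957
Modified duration = D / (1 + y/m) = 2.802957 / (1 + 0.041000) = 2.692562


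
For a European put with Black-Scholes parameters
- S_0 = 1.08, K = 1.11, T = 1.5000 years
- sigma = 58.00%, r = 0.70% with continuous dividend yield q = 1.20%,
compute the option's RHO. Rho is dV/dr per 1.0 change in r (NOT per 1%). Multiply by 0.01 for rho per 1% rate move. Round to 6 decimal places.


d1 = 0.3060468867; d2 = -0.4043051387
phi(d1) = 0.3806896200; exp(-qT) = 0.9821610324; exp(-rT) = 0.9895549326
N(-d2) = 0.6570058264
Rho = -K*T*exp(-rT)*N(-d2) = -1.1100 * 1.5000 * 0.9895549326 * 0.6570058264 = -1.082489

Answer: Rho = -1.082489


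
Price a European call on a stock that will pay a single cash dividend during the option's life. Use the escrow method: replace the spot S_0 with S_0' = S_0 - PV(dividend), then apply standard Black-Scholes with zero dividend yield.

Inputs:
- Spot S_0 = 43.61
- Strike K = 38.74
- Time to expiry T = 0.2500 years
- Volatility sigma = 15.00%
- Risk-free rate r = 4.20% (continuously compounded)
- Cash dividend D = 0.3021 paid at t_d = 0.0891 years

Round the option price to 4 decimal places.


Answer: Price = 5.0403

Derivation:
PV(D) = D * exp(-r * t_d) = 0.3021 * 0.99626479 = 0.30097159
S_0' = S_0 - PV(D) = 43.6100 - 0.30097159 = 43.30902841
d1 = (ln(S_0'/K) + (r + sigma^2/2)*T) / (sigma*sqrt(T)) = 1.66401285
d2 = d1 - sigma*sqrt(T) = 1.58901285
exp(-rT) = 0.98955493
N(d1) = 0.95194507; N(d2) = 0.94397125
C = S_0' * N(d1) - K * exp(-rT) * N(d2) = 43.30902841 * 0.95194507 - 38.7400 * 0.98955493 * 0.94397125 = 5.0403


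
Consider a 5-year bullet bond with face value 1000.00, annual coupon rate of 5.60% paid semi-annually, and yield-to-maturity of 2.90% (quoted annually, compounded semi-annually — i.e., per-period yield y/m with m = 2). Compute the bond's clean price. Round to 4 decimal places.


Coupon per period c = face * coupon_rate / m = 28.000000
Periods per year m = 2; per-period yield y/m = 0.014500
Number of cashflows N = 10
Cashflows (t years, CF_t, discount factor 1/(1+y/m)^(m*t), PV):
  t = 0.5000: CF_t = 28.000000, DF = 0.985707, PV = 27.599803
  t = 1.0000: CF_t = 28.000000, DF = 0.971619, PV = 27.205326
  t = 1.5000: CF_t = 28.000000, DF = 0.957732, PV = 26.816487
  t = 2.0000: CF_t = 28.000000, DF = 0.944043, PV = 26.433205
  t = 2.5000: CF_t = 28.000000, DF = 0.930550, PV = 26.055402
  t = 3.0000: CF_t = 28.000000, DF = 0.917250, PV = 25.682998
  t = 3.5000: CF_t = 28.000000, DF = 0.904140, PV = 25.315918
  t = 4.0000: CF_t = 28.000000, DF = 0.891217, PV = 24.954083
  t = 4.5000: CF_t = 28.000000, DF = 0.878479, PV = 24.597421
  t = 5.0000: CF_t = 1028.000000, DF = 0.865923, PV = 890.169277
Price P = sum_t PV_t = 1124.829918

Answer: Price = 1124.8299


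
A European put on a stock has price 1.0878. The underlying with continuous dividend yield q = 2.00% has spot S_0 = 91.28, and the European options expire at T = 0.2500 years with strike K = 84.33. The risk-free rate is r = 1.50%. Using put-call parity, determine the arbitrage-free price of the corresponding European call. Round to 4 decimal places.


Put-call parity: C - P = S_0 * exp(-qT) - K * exp(-rT).
S_0 * exp(-qT) = 91.2800 * 0.99501248 = 90.82473910
K * exp(-rT) = 84.3300 * 0.99625702 = 84.01435470
C = P + S*exp(-qT) - K*exp(-rT)
C = 1.0878 + 90.82473910 - 84.01435470 = 7.8982

Answer: Call price = 7.8982


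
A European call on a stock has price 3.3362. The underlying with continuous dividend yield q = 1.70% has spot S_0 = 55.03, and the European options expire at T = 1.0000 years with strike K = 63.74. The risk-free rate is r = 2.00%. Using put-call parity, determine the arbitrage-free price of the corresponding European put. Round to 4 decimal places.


Put-call parity: C - P = S_0 * exp(-qT) - K * exp(-rT).
S_0 * exp(-qT) = 55.0300 * 0.98314368 = 54.10239697
K * exp(-rT) = 63.7400 * 0.98019867 = 62.47786344
P = C - S*exp(-qT) + K*exp(-rT)
P = 3.3362 - 54.10239697 + 62.47786344 = 11.7117

Answer: Put price = 11.7117


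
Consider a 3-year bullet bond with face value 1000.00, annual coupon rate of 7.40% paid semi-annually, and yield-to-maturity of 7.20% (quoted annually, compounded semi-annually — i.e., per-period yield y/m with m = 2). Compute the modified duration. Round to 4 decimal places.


Coupon per period c = face * coupon_rate / m = 37.000000
Periods per year m = 2; per-period yield y/m = 0.036000
Number of cashflows N = 6
Cashflows (t years, CF_t, discount factor 1/(1+y/m)^(m*t), PV):
  t = 0.5000: CF_t = 37.000000, DF = 0.965251, PV = 35.714286
  t = 1.0000: CF_t = 37.000000, DF = 0.931709, PV = 34.473249
  t = 1.5000: CF_t = 37.000000, DF = 0.899333, PV = 33.275337
  t = 2.0000: CF_t = 37.000000, DF = 0.868082, PV = 32.119051
  t = 2.5000: CF_t = 37.000000, DF = 0.837917, PV = 31.002945
  t = 3.0000: CF_t = 1037.000000, DF = 0.808801, PV = 838.726228
Price P = sum_t PV_t = 1005.311094
First compute Macaulay numerator sum_t t * PV_t:
  t * PV_t at t = 0.5000: 17.857143
  t * PV_t at t = 1.0000: 34.473249
  t * PV_t at t = 1.5000: 49.913005
  t * PV_t at t = 2.0000: 64.238102
  t * PV_t at t = 2.5000: 77.507362
  t * PV_t at t = 3.0000: 2516.178683
Macaulay duration D = 2760.167543 / 1005.311094 = 2.745585
Modified duration = D / (1 + y/m) = 2.745585 / (1 + 0.036000) = 2.650179

Answer: Modified duration = 2.6502


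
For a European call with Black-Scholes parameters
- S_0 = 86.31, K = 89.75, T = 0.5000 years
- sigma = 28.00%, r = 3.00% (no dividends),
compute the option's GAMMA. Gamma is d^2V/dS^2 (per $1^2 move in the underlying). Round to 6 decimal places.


Answer: Gamma = 0.023340

Derivation:
d1 = -0.0226403527; d2 = -0.2206302514
phi(d1) = 0.3988400475; exp(-qT) = 1.0000000000; exp(-rT) = 0.9851119396
Gamma = exp(-qT) * phi(d1) / (S * sigma * sqrt(T)) = 1.0000000000 * 0.3988400475 / (86.3100 * 0.2800 * 0.7071067812) = 0.023340


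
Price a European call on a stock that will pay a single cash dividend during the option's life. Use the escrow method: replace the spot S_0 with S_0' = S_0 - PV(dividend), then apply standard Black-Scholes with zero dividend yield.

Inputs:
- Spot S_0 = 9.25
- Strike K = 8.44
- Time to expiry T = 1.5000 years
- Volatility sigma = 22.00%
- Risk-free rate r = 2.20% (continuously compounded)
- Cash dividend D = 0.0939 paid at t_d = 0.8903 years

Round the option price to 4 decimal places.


PV(D) = D * exp(-r * t_d) = 0.0939 * 0.98060397 = 0.09207871
S_0' = S_0 - PV(D) = 9.2500 - 0.09207871 = 9.15792129
d1 = (ln(S_0'/K) + (r + sigma^2/2)*T) / (sigma*sqrt(T)) = 0.56017942
d2 = d1 - sigma*sqrt(T) = 0.29073554
exp(-rT) = 0.96753856
N(d1) = 0.71232147; N(d2) = 0.61437321
C = S_0' * N(d1) - K * exp(-rT) * N(d2) = 9.15792129 * 0.71232147 - 8.4400 * 0.96753856 * 0.61437321 = 1.5064

Answer: Price = 1.5064


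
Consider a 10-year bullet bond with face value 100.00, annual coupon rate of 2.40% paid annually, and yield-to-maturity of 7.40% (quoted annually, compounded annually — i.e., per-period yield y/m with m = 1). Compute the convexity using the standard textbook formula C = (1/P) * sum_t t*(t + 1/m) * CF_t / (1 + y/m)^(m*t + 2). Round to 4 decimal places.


Answer: Convexity = 79.4067

Derivation:
Coupon per period c = face * coupon_rate / m = 2.400000
Periods per year m = 1; per-period yield y/m = 0.074000
Number of cashflows N = 10
Cashflows (t years, CF_t, discount factor 1/(1+y/m)^(m*t), PV):
  t = 1.0000: CF_t = 2.400000, DF = 0.931099, PV = 2.234637
  t = 2.0000: CF_t = 2.400000, DF = 0.866945, PV = 2.080667
  t = 3.0000: CF_t = 2.400000, DF = 0.807211, PV = 1.937307
  t = 4.0000: CF_t = 2.400000, DF = 0.751593, PV = 1.803824
  t = 5.0000: CF_t = 2.400000, DF = 0.699808, PV = 1.679538
  t = 6.0000: CF_t = 2.400000, DF = 0.651590, PV = 1.563816
  t = 7.0000: CF_t = 2.400000, DF = 0.606694, PV = 1.456067
  t = 8.0000: CF_t = 2.400000, DF = 0.564892, PV = 1.355742
  t = 9.0000: CF_t = 2.400000, DF = 0.525971, PV = 1.262329
  t = 10.0000: CF_t = 102.400000, DF = 0.489731, PV = 50.148407
Price P = sum_t PV_t = 65.522334
Convexity numerator sum_t t*(t + 1/m) * CF_t / (1+y/m)^(m*t + 2):
  t = 1.0000: term = 3.874614
  t = 2.0000: term = 10.822943
  t = 3.0000: term = 20.154456
  t = 4.0000: term = 31.276313
  t = 5.0000: term = 43.682001
  t = 6.0000: term = 56.941156
  t = 7.0000: term = 70.690448
  t = 8.0000: term = 84.625437
  t = 9.0000: term = 98.493293
  t = 10.0000: term = 4782.348990
Convexity = (1/P) * sum = 5202.909651 / 65.522334 = 79.406660


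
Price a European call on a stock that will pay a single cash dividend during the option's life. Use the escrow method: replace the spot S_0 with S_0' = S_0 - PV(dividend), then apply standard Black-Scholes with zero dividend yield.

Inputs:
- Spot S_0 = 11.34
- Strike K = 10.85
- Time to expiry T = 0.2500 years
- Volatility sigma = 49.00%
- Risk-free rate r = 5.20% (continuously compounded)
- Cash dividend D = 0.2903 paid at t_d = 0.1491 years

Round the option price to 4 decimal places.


Answer: Price = 1.2406

Derivation:
PV(D) = D * exp(-r * t_d) = 0.2903 * 0.99227678 = 0.28805795
S_0' = S_0 - PV(D) = 11.3400 - 0.28805795 = 11.05194205
d1 = (ln(S_0'/K) + (r + sigma^2/2)*T) / (sigma*sqrt(T)) = 0.25083095
d2 = d1 - sigma*sqrt(T) = 0.00583095
exp(-rT) = 0.98708414
N(d1) = 0.59902760; N(d2) = 0.50232620
C = S_0' * N(d1) - K * exp(-rT) * N(d2) = 11.05194205 * 0.59902760 - 10.8500 * 0.98708414 * 0.50232620 = 1.2406


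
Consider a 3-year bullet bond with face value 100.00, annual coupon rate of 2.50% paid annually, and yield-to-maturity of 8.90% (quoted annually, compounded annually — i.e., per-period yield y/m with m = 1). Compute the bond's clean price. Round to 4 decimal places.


Coupon per period c = face * coupon_rate / m = 2.500000
Periods per year m = 1; per-period yield y/m = 0.089000
Number of cashflows N = 3
Cashflows (t years, CF_t, discount factor 1/(1+y/m)^(m*t), PV):
  t = 1.0000: CF_t = 2.500000, DF = 0.918274, PV = 2.295684
  t = 2.0000: CF_t = 2.500000, DF = 0.843226, PV = 2.108066
  t = 3.0000: CF_t = 102.500000, DF = 0.774313, PV = 79.367048
Price P = sum_t PV_t = 83.770798

Answer: Price = 83.7708


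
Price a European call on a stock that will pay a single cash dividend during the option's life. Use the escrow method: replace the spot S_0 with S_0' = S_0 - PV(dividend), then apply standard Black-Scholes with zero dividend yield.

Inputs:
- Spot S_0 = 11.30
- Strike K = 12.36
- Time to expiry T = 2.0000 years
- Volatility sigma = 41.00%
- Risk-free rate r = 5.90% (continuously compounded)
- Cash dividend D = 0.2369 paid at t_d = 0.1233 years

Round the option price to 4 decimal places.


Answer: Price = 2.5554

Derivation:
PV(D) = D * exp(-r * t_d) = 0.2369 * 0.99275170 = 0.23518288
S_0' = S_0 - PV(D) = 11.3000 - 0.23518288 = 11.06481712
d1 = (ln(S_0'/K) + (r + sigma^2/2)*T) / (sigma*sqrt(T)) = 0.30251234
d2 = d1 - sigma*sqrt(T) = -0.27731522
exp(-rT) = 0.88869605
N(d1) = 0.61886924; N(d2) = 0.39076904
C = S_0' * N(d1) - K * exp(-rT) * N(d2) = 11.06481712 * 0.61886924 - 12.3600 * 0.88869605 * 0.39076904 = 2.5554


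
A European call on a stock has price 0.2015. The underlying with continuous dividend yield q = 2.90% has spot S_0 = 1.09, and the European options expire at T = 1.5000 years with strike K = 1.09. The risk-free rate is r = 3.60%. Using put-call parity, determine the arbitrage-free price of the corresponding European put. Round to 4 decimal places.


Put-call parity: C - P = S_0 * exp(-qT) - K * exp(-rT).
S_0 * exp(-qT) = 1.0900 * 0.95743255 = 1.04360148
K * exp(-rT) = 1.0900 * 0.94743211 = 1.03270100
P = C - S*exp(-qT) + K*exp(-rT)
P = 0.2015 - 1.04360148 + 1.03270100 = 0.1906

Answer: Put price = 0.1906


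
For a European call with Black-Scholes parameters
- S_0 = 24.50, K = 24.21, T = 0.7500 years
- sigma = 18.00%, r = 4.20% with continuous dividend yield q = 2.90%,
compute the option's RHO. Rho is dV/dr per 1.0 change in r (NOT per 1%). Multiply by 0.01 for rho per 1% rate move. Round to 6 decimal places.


Answer: Rho = 9.225058

Derivation:
d1 = 0.2168742296; d2 = 0.0609896569
phi(d1) = 0.3896697284; exp(-qT) = 0.9784848257; exp(-rT) = 0.9689909565
N(d2) = 0.5243162768
Rho = K*T*exp(-rT)*N(d2) = 24.2100 * 0.7500 * 0.9689909565 * 0.5243162768 = 9.225058


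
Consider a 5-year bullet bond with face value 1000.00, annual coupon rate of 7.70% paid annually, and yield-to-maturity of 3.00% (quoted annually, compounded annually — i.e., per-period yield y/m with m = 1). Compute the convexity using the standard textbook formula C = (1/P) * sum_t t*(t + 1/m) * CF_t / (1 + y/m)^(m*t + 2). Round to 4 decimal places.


Coupon per period c = face * coupon_rate / m = 77.000000
Periods per year m = 1; per-period yield y/m = 0.030000
Number of cashflows N = 5
Cashflows (t years, CF_t, discount factor 1/(1+y/m)^(m*t), PV):
  t = 1.0000: CF_t = 77.000000, DF = 0.970874, PV = 74.757282
  t = 2.0000: CF_t = 77.000000, DF = 0.942596, PV = 72.579885
  t = 3.0000: CF_t = 77.000000, DF = 0.915142, PV = 70.465908
  t = 4.0000: CF_t = 77.000000, DF = 0.888487, PV = 68.413503
  t = 5.0000: CF_t = 1077.000000, DF = 0.862609, PV = 929.029661
Price P = sum_t PV_t = 1215.246238
Convexity numerator sum_t t*(t + 1/m) * CF_t / (1+y/m)^(m*t + 2):
  t = 1.0000: term = 140.931816
  t = 2.0000: term = 410.481016
  t = 3.0000: term = 797.050517
  t = 4.0000: term = 1289.725755
  t = 5.0000: term = 26270.986732
Convexity = (1/P) * sum = 28909.175835 / 1215.246238 = 23.788739

Answer: Convexity = 23.7887


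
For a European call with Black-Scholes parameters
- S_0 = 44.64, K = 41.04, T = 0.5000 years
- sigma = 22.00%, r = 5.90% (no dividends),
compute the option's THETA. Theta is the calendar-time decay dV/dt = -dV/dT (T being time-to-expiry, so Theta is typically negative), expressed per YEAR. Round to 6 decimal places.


d1 = 0.8079216769; d2 = 0.6523581851
phi(d1) = 0.2878524515; exp(-qT) = 1.0000000000; exp(-rT) = 0.9709308776
Theta = -S*exp(-qT)*phi(d1)*sigma/(2*sqrt(T)) - r*K*exp(-rT)*N(d2) + q*S*exp(-qT)*N(d1)
N(d1) = 0.7904321641; N(d2) = 0.7429149337; sqrt(T) = 0.7071067812
Term 1 = -44.6400 * 1.0000000000 * 0.2878524515 * 0.2200 / (2 * 0.7071067812) = -1.9989494026
Term 2 = -0.0590 * 41.0400 * 0.9709308776 * 0.7429149337 = -1.7465730914
Term 3 = 0 (no dividend yield, q = 0)
Theta = -1.9989494026 + (-1.7465730914) + (0.0000000000) = -3.745522

Answer: Theta = -3.745522


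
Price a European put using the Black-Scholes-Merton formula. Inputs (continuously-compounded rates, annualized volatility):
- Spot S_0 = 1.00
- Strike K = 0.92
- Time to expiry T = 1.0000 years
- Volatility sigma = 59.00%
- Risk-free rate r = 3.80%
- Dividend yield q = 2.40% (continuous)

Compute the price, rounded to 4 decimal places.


Answer: Price = 0.1735

Derivation:
d1 = (ln(S/K) + (r - q + 0.5*sigma^2) * T) / (sigma * sqrt(T)) = 0.46005357
d2 = d1 - sigma * sqrt(T) = -0.12994643
exp(-rT) = 0.96271294; exp(-qT) = 0.97628571
P = K * exp(-rT) * N(-d2) - S_0 * exp(-qT) * N(-d1)
N(-d1) = 0.32273888; N(-d2) = 0.55169559
P = 0.9200 * 0.96271294 * 0.55169559 - 1.0000 * 0.97628571 * 0.32273888 = 0.1735


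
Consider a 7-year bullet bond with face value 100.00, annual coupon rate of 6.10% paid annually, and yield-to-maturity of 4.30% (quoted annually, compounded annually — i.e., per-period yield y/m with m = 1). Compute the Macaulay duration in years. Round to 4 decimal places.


Coupon per period c = face * coupon_rate / m = 6.100000
Periods per year m = 1; per-period yield y/m = 0.043000
Number of cashflows N = 7
Cashflows (t years, CF_t, discount factor 1/(1+y/m)^(m*t), PV):
  t = 1.0000: CF_t = 6.100000, DF = 0.958773, PV = 5.848514
  t = 2.0000: CF_t = 6.100000, DF = 0.919245, PV = 5.607396
  t = 3.0000: CF_t = 6.100000, DF = 0.881347, PV = 5.376218
  t = 4.0000: CF_t = 6.100000, DF = 0.845012, PV = 5.154572
  t = 5.0000: CF_t = 6.100000, DF = 0.810174, PV = 4.942063
  t = 6.0000: CF_t = 6.100000, DF = 0.776773, PV = 4.738316
  t = 7.0000: CF_t = 106.100000, DF = 0.744749, PV = 79.017853
Price P = sum_t PV_t = 110.684932
Macaulay numerator sum_t t * PV_t:
  t * PV_t at t = 1.0000: 5.848514
  t * PV_t at t = 2.0000: 11.214792
  t * PV_t at t = 3.0000: 16.128655
  t * PV_t at t = 4.0000: 20.618288
  t * PV_t at t = 5.0000: 24.710316
  t * PV_t at t = 6.0000: 28.429894
  t * PV_t at t = 7.0000: 553.124971
Macaulay duration D = (sum_t t * PV_t) / P = 660.075429 / 110.684932 = 5.963553

Answer: Macaulay duration = 5.9636 years


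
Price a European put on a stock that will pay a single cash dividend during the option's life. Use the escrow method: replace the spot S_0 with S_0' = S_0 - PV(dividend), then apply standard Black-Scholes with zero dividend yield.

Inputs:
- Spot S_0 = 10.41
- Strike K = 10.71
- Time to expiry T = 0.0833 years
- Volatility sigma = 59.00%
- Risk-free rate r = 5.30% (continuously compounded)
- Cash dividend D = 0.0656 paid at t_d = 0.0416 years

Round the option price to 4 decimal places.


Answer: Price = 0.8831

Derivation:
PV(D) = D * exp(-r * t_d) = 0.0656 * 0.99779763 = 0.06545552
S_0' = S_0 - PV(D) = 10.4100 - 0.06545552 = 10.34454448
d1 = (ln(S_0'/K) + (r + sigma^2/2)*T) / (sigma*sqrt(T)) = -0.09281740
d2 = d1 - sigma*sqrt(T) = -0.26310166
exp(-rT) = 0.99559483
N(-d1) = 0.53697569; N(-d2) = 0.60376389
P = K * exp(-rT) * N(-d2) - S_0' * N(-d1) = 10.7100 * 0.99559483 * 0.60376389 - 10.34454448 * 0.53697569 = 0.8831


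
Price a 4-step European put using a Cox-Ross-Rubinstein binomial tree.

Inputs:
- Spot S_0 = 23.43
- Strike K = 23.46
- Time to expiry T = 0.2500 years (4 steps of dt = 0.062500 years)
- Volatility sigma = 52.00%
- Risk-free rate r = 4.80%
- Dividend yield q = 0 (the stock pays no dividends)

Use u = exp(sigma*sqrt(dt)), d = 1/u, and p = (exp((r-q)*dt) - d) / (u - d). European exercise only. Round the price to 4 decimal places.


dt = T/N = 0.062500
u = exp(sigma*sqrt(dt)) = 1.138828; d = 1/u = 0.878095
p = (exp((r-q)*dt) - d) / (u - d) = 0.479069
Discount per step: exp(-r*dt) = 0.997004
Stock lattice S(k, i) with i counting down-moves:
  k=0: S(0,0) = 23.4300
  k=1: S(1,0) = 26.6827; S(1,1) = 20.5738
  k=2: S(2,0) = 30.3871; S(2,1) = 23.4300; S(2,2) = 18.0657
  k=3: S(3,0) = 34.6057; S(3,1) = 26.6827; S(3,2) = 20.5738; S(3,3) = 15.8634
  k=4: S(4,0) = 39.4099; S(4,1) = 30.3871; S(4,2) = 23.4300; S(4,3) = 18.0657; S(4,4) = 13.9296
Terminal payoffs V(N, i) = max(K - S_T, 0):
  V(4,0) = 0.000000; V(4,1) = 0.000000; V(4,2) = 0.030000; V(4,3) = 5.394261; V(4,4) = 9.530384
Backward induction: V(k, i) = exp(-r*dt) * [p * V(k+1, i) + (1-p) * V(k+1, i+1)].
  V(3,0) = exp(-r*dt) * [p*0.000000 + (1-p)*0.000000] = 0.000000
  V(3,1) = exp(-r*dt) * [p*0.000000 + (1-p)*0.030000] = 0.015581
  V(3,2) = exp(-r*dt) * [p*0.030000 + (1-p)*5.394261] = 2.815950
  V(3,3) = exp(-r*dt) * [p*5.394261 + (1-p)*9.530384] = 7.526283
  V(2,0) = exp(-r*dt) * [p*0.000000 + (1-p)*0.015581] = 0.008092
  V(2,1) = exp(-r*dt) * [p*0.015581 + (1-p)*2.815950] = 1.469963
  V(2,2) = exp(-r*dt) * [p*2.815950 + (1-p)*7.526283] = 5.253923
  V(1,0) = exp(-r*dt) * [p*0.008092 + (1-p)*1.469963] = 0.767321
  V(1,1) = exp(-r*dt) * [p*1.469963 + (1-p)*5.253923] = 3.430837
  V(0,0) = exp(-r*dt) * [p*0.767321 + (1-p)*3.430837] = 2.148374

Answer: Price = V(0,0) = 2.1484
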